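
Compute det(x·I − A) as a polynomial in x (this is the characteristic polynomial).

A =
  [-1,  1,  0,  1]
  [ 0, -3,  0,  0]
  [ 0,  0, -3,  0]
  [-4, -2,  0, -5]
x^4 + 12*x^3 + 54*x^2 + 108*x + 81

Expanding det(x·I − A) (e.g. by cofactor expansion or by noting that A is similar to its Jordan form J, which has the same characteristic polynomial as A) gives
  χ_A(x) = x^4 + 12*x^3 + 54*x^2 + 108*x + 81
which factors as (x + 3)^4. The eigenvalues (with algebraic multiplicities) are λ = -3 with multiplicity 4.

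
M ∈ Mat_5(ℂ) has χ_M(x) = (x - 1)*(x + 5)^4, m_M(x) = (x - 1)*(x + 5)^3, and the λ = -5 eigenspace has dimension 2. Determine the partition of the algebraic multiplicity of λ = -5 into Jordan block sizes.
Block sizes for λ = -5: [3, 1]

Step 1 — from the characteristic polynomial, algebraic multiplicity of λ = -5 is 4. From dim ker(M − (-5)·I) = 2, there are exactly 2 Jordan blocks for λ = -5.
Step 2 — from the minimal polynomial, the factor (x + 5)^3 tells us the largest block for λ = -5 has size 3.
Step 3 — with total size 4, 2 blocks, and largest block 3, the block sizes (in nonincreasing order) are [3, 1].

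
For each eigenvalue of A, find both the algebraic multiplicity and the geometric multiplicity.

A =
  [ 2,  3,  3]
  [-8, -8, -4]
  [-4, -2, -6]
λ = -4: alg = 3, geom = 2

Step 1 — factor the characteristic polynomial to read off the algebraic multiplicities:
  χ_A(x) = (x + 4)^3

Step 2 — compute geometric multiplicities via the rank-nullity identity g(λ) = n − rank(A − λI):
  rank(A − (-4)·I) = 1, so dim ker(A − (-4)·I) = n − 1 = 2

Summary:
  λ = -4: algebraic multiplicity = 3, geometric multiplicity = 2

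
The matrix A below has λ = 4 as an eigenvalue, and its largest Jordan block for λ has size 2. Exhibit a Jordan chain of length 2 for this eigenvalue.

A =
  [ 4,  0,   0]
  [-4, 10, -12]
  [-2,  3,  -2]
A Jordan chain for λ = 4 of length 2:
v_1 = (0, -4, -2)ᵀ
v_2 = (1, 0, 0)ᵀ

Let N = A − (4)·I. We want v_2 with N^2 v_2 = 0 but N^1 v_2 ≠ 0; then v_{j-1} := N · v_j for j = 2, …, 2.

Pick v_2 = (1, 0, 0)ᵀ.
Then v_1 = N · v_2 = (0, -4, -2)ᵀ.

Sanity check: (A − (4)·I) v_1 = (0, 0, 0)ᵀ = 0. ✓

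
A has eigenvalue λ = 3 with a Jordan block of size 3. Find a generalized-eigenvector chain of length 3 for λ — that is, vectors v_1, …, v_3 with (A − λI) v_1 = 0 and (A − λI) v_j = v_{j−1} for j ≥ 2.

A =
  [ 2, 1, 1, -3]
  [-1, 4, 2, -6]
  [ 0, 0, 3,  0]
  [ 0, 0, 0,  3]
A Jordan chain for λ = 3 of length 3:
v_1 = (1, 1, 0, 0)ᵀ
v_2 = (1, 2, 0, 0)ᵀ
v_3 = (0, 0, 1, 0)ᵀ

Let N = A − (3)·I. We want v_3 with N^3 v_3 = 0 but N^2 v_3 ≠ 0; then v_{j-1} := N · v_j for j = 3, …, 2.

Pick v_3 = (0, 0, 1, 0)ᵀ.
Then v_2 = N · v_3 = (1, 2, 0, 0)ᵀ.
Then v_1 = N · v_2 = (1, 1, 0, 0)ᵀ.

Sanity check: (A − (3)·I) v_1 = (0, 0, 0, 0)ᵀ = 0. ✓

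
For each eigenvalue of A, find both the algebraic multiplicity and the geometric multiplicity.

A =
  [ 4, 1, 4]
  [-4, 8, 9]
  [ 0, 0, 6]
λ = 6: alg = 3, geom = 1

Step 1 — factor the characteristic polynomial to read off the algebraic multiplicities:
  χ_A(x) = (x - 6)^3

Step 2 — compute geometric multiplicities via the rank-nullity identity g(λ) = n − rank(A − λI):
  rank(A − (6)·I) = 2, so dim ker(A − (6)·I) = n − 2 = 1

Summary:
  λ = 6: algebraic multiplicity = 3, geometric multiplicity = 1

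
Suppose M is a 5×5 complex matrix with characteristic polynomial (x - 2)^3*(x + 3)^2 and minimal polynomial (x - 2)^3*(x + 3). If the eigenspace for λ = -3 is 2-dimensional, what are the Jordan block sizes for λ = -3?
Block sizes for λ = -3: [1, 1]

Step 1 — from the characteristic polynomial, algebraic multiplicity of λ = -3 is 2. From dim ker(M − (-3)·I) = 2, there are exactly 2 Jordan blocks for λ = -3.
Step 2 — from the minimal polynomial, the factor (x + 3) tells us the largest block for λ = -3 has size 1.
Step 3 — with total size 2, 2 blocks, and largest block 1, the block sizes (in nonincreasing order) are [1, 1].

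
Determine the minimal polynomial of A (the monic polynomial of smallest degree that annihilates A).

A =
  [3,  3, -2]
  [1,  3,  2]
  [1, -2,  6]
x^3 - 12*x^2 + 48*x - 64

The characteristic polynomial is χ_A(x) = (x - 4)^3, so the eigenvalues are known. The minimal polynomial is
  m_A(x) = Π_λ (x − λ)^{k_λ}
where k_λ is the size of the *largest* Jordan block for λ (equivalently, the smallest k with (A − λI)^k v = 0 for every generalised eigenvector v of λ).

  λ = 4: largest Jordan block has size 3, contributing (x − 4)^3

So m_A(x) = (x - 4)^3 = x^3 - 12*x^2 + 48*x - 64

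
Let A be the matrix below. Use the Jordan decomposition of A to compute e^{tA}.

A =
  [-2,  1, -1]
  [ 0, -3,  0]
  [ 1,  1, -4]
e^{tA} =
  [t*exp(-3*t) + exp(-3*t), t*exp(-3*t), -t*exp(-3*t)]
  [0, exp(-3*t), 0]
  [t*exp(-3*t), t*exp(-3*t), -t*exp(-3*t) + exp(-3*t)]

Strategy: write A = P · J · P⁻¹ where J is a Jordan canonical form, so e^{tA} = P · e^{tJ} · P⁻¹, and e^{tJ} can be computed block-by-block.

A has Jordan form
J =
  [-3,  1,  0]
  [ 0, -3,  0]
  [ 0,  0, -3]
(up to reordering of blocks).

Per-block formulas:
  For a 2×2 Jordan block J_2(-3): exp(t · J_2(-3)) = e^(-3t)·(I + t·N), where N is the 2×2 nilpotent shift.
  For a 1×1 block at λ = -3: exp(t · [-3]) = [e^(-3t)].

After assembling e^{tJ} and conjugating by P, we get:

e^{tA} =
  [t*exp(-3*t) + exp(-3*t), t*exp(-3*t), -t*exp(-3*t)]
  [0, exp(-3*t), 0]
  [t*exp(-3*t), t*exp(-3*t), -t*exp(-3*t) + exp(-3*t)]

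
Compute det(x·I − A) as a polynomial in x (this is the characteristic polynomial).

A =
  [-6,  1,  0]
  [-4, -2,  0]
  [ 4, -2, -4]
x^3 + 12*x^2 + 48*x + 64

Expanding det(x·I − A) (e.g. by cofactor expansion or by noting that A is similar to its Jordan form J, which has the same characteristic polynomial as A) gives
  χ_A(x) = x^3 + 12*x^2 + 48*x + 64
which factors as (x + 4)^3. The eigenvalues (with algebraic multiplicities) are λ = -4 with multiplicity 3.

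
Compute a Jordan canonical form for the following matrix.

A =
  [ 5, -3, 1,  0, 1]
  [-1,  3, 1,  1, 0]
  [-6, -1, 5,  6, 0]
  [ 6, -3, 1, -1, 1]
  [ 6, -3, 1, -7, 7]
J_1(-1) ⊕ J_2(4) ⊕ J_2(6)

The characteristic polynomial is
  det(x·I − A) = x^5 - 19*x^4 + 128*x^3 - 332*x^2 + 96*x + 576 = (x - 6)^2*(x - 4)^2*(x + 1)

Eigenvalues and multiplicities (the geometric multiplicity of λ is n − rank(A − λI), which equals the number of Jordan blocks for λ):
  λ = -1: algebraic multiplicity = 1, geometric multiplicity = 1
  λ = 4: algebraic multiplicity = 2, geometric multiplicity = 1
  λ = 6: algebraic multiplicity = 2, geometric multiplicity = 1

Determining the block sizes for each eigenvalue:
  λ = -1: one block (gm = 1), so the single block has size am = 1 → block sizes [1]
  λ = 4: one block (gm = 1), so the single block has size am = 2 → block sizes [2]
  λ = 6: one block (gm = 1), so the single block has size am = 2 → block sizes [2]

Assembling the blocks gives a Jordan form
J =
  [-1, 0, 0, 0, 0]
  [ 0, 4, 1, 0, 0]
  [ 0, 0, 4, 0, 0]
  [ 0, 0, 0, 6, 1]
  [ 0, 0, 0, 0, 6]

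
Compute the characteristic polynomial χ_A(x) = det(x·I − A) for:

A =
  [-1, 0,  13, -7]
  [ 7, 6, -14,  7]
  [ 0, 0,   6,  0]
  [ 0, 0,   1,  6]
x^4 - 17*x^3 + 90*x^2 - 108*x - 216

Expanding det(x·I − A) (e.g. by cofactor expansion or by noting that A is similar to its Jordan form J, which has the same characteristic polynomial as A) gives
  χ_A(x) = x^4 - 17*x^3 + 90*x^2 - 108*x - 216
which factors as (x - 6)^3*(x + 1). The eigenvalues (with algebraic multiplicities) are λ = -1 with multiplicity 1, λ = 6 with multiplicity 3.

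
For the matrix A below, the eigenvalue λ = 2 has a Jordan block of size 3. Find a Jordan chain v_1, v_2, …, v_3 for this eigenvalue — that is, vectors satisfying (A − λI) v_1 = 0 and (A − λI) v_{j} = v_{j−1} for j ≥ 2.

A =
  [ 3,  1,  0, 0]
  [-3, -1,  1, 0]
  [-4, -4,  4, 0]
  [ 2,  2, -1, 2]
A Jordan chain for λ = 2 of length 3:
v_1 = (-2, 2, 0, 0)ᵀ
v_2 = (1, -3, -4, 2)ᵀ
v_3 = (1, 0, 0, 0)ᵀ

Let N = A − (2)·I. We want v_3 with N^3 v_3 = 0 but N^2 v_3 ≠ 0; then v_{j-1} := N · v_j for j = 3, …, 2.

Pick v_3 = (1, 0, 0, 0)ᵀ.
Then v_2 = N · v_3 = (1, -3, -4, 2)ᵀ.
Then v_1 = N · v_2 = (-2, 2, 0, 0)ᵀ.

Sanity check: (A − (2)·I) v_1 = (0, 0, 0, 0)ᵀ = 0. ✓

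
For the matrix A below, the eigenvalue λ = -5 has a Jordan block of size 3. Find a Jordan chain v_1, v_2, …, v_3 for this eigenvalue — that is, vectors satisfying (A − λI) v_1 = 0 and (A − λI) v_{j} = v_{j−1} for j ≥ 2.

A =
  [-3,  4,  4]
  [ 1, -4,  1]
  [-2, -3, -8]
A Jordan chain for λ = -5 of length 3:
v_1 = (0, 1, -1)ᵀ
v_2 = (2, 1, -2)ᵀ
v_3 = (1, 0, 0)ᵀ

Let N = A − (-5)·I. We want v_3 with N^3 v_3 = 0 but N^2 v_3 ≠ 0; then v_{j-1} := N · v_j for j = 3, …, 2.

Pick v_3 = (1, 0, 0)ᵀ.
Then v_2 = N · v_3 = (2, 1, -2)ᵀ.
Then v_1 = N · v_2 = (0, 1, -1)ᵀ.

Sanity check: (A − (-5)·I) v_1 = (0, 0, 0)ᵀ = 0. ✓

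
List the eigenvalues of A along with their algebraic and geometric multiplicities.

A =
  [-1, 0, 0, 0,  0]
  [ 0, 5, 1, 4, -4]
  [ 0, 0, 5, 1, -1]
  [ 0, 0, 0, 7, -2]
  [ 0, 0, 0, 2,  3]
λ = -1: alg = 1, geom = 1; λ = 5: alg = 4, geom = 2

Step 1 — factor the characteristic polynomial to read off the algebraic multiplicities:
  χ_A(x) = (x - 5)^4*(x + 1)

Step 2 — compute geometric multiplicities via the rank-nullity identity g(λ) = n − rank(A − λI):
  rank(A − (-1)·I) = 4, so dim ker(A − (-1)·I) = n − 4 = 1
  rank(A − (5)·I) = 3, so dim ker(A − (5)·I) = n − 3 = 2

Summary:
  λ = -1: algebraic multiplicity = 1, geometric multiplicity = 1
  λ = 5: algebraic multiplicity = 4, geometric multiplicity = 2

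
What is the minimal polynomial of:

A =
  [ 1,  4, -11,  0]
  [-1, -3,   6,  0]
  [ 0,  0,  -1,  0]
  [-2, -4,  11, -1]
x^3 + 3*x^2 + 3*x + 1

The characteristic polynomial is χ_A(x) = (x + 1)^4, so the eigenvalues are known. The minimal polynomial is
  m_A(x) = Π_λ (x − λ)^{k_λ}
where k_λ is the size of the *largest* Jordan block for λ (equivalently, the smallest k with (A − λI)^k v = 0 for every generalised eigenvector v of λ).

  λ = -1: largest Jordan block has size 3, contributing (x + 1)^3

So m_A(x) = (x + 1)^3 = x^3 + 3*x^2 + 3*x + 1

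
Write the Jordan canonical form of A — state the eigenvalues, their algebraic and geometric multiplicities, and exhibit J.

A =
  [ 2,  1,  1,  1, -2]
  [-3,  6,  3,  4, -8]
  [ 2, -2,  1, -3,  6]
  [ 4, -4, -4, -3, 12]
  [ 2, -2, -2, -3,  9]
J_2(3) ⊕ J_2(3) ⊕ J_1(3)

The characteristic polynomial is
  det(x·I − A) = x^5 - 15*x^4 + 90*x^3 - 270*x^2 + 405*x - 243 = (x - 3)^5

Eigenvalues and multiplicities (the geometric multiplicity of λ is n − rank(A − λI), which equals the number of Jordan blocks for λ):
  λ = 3: algebraic multiplicity = 5, geometric multiplicity = 3

Determining the block sizes for each eigenvalue:
  λ = 3: with am = 5 and gm = 3, the partition is not yet determined (e.g. several partitions of 5 into 3 parts exist). Let N = A − (3)·I. Computing rank(N^1) = 2, rank(N^2) = 0; the number of blocks of size ≥ j is rank(N^{j−1}) − rank(N^j), giving [3, 2]. So we have 2 block(s) of size 2, 1 block(s) of size 1 → block sizes [2, 2, 1]

Assembling the blocks gives a Jordan form
J =
  [3, 1, 0, 0, 0]
  [0, 3, 0, 0, 0]
  [0, 0, 3, 1, 0]
  [0, 0, 0, 3, 0]
  [0, 0, 0, 0, 3]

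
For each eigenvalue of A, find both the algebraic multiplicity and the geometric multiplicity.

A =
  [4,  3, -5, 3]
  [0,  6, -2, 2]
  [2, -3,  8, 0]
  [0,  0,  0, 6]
λ = 6: alg = 4, geom = 2

Step 1 — factor the characteristic polynomial to read off the algebraic multiplicities:
  χ_A(x) = (x - 6)^4

Step 2 — compute geometric multiplicities via the rank-nullity identity g(λ) = n − rank(A − λI):
  rank(A − (6)·I) = 2, so dim ker(A − (6)·I) = n − 2 = 2

Summary:
  λ = 6: algebraic multiplicity = 4, geometric multiplicity = 2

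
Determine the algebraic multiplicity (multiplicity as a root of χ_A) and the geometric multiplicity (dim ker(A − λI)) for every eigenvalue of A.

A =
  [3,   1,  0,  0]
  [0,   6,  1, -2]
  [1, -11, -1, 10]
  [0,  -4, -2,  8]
λ = 4: alg = 4, geom = 2

Step 1 — factor the characteristic polynomial to read off the algebraic multiplicities:
  χ_A(x) = (x - 4)^4

Step 2 — compute geometric multiplicities via the rank-nullity identity g(λ) = n − rank(A − λI):
  rank(A − (4)·I) = 2, so dim ker(A − (4)·I) = n − 2 = 2

Summary:
  λ = 4: algebraic multiplicity = 4, geometric multiplicity = 2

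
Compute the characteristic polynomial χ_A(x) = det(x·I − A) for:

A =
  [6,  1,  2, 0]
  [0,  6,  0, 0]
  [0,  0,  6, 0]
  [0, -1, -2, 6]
x^4 - 24*x^3 + 216*x^2 - 864*x + 1296

Expanding det(x·I − A) (e.g. by cofactor expansion or by noting that A is similar to its Jordan form J, which has the same characteristic polynomial as A) gives
  χ_A(x) = x^4 - 24*x^3 + 216*x^2 - 864*x + 1296
which factors as (x - 6)^4. The eigenvalues (with algebraic multiplicities) are λ = 6 with multiplicity 4.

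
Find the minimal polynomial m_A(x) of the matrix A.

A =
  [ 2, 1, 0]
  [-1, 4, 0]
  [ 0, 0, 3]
x^2 - 6*x + 9

The characteristic polynomial is χ_A(x) = (x - 3)^3, so the eigenvalues are known. The minimal polynomial is
  m_A(x) = Π_λ (x − λ)^{k_λ}
where k_λ is the size of the *largest* Jordan block for λ (equivalently, the smallest k with (A − λI)^k v = 0 for every generalised eigenvector v of λ).

  λ = 3: largest Jordan block has size 2, contributing (x − 3)^2

So m_A(x) = (x - 3)^2 = x^2 - 6*x + 9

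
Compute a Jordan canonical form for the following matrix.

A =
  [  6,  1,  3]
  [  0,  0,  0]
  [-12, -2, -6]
J_2(0) ⊕ J_1(0)

The characteristic polynomial is
  det(x·I − A) = x^3

Eigenvalues and multiplicities (the geometric multiplicity of λ is n − rank(A − λI), which equals the number of Jordan blocks for λ):
  λ = 0: algebraic multiplicity = 3, geometric multiplicity = 2

Determining the block sizes for each eigenvalue:
  λ = 0: 2 blocks summing to 3 forces exactly one block of size 2 and the rest size 1 → block sizes [2, 1]

Assembling the blocks gives a Jordan form
J =
  [0, 1, 0]
  [0, 0, 0]
  [0, 0, 0]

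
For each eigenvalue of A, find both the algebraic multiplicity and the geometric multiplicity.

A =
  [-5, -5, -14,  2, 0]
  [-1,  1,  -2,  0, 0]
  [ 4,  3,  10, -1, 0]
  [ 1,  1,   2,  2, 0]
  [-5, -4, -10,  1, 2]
λ = 2: alg = 5, geom = 3

Step 1 — factor the characteristic polynomial to read off the algebraic multiplicities:
  χ_A(x) = (x - 2)^5

Step 2 — compute geometric multiplicities via the rank-nullity identity g(λ) = n − rank(A − λI):
  rank(A − (2)·I) = 2, so dim ker(A − (2)·I) = n − 2 = 3

Summary:
  λ = 2: algebraic multiplicity = 5, geometric multiplicity = 3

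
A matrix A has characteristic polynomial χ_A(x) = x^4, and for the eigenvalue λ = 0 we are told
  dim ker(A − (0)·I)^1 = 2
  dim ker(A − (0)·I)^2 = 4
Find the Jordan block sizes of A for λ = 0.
Block sizes for λ = 0: [2, 2]

From the dimensions of kernels of powers, the number of Jordan blocks of size at least j is d_j − d_{j−1} where d_j = dim ker(N^j) (with d_0 = 0). Computing the differences gives [2, 2].
The number of blocks of size exactly k is (#blocks of size ≥ k) − (#blocks of size ≥ k + 1), so the partition is: 2 block(s) of size 2.
In nonincreasing order the block sizes are [2, 2].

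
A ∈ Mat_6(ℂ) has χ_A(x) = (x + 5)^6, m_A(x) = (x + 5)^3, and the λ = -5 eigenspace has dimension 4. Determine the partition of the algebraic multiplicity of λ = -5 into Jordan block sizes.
Block sizes for λ = -5: [3, 1, 1, 1]

Step 1 — from the characteristic polynomial, algebraic multiplicity of λ = -5 is 6. From dim ker(A − (-5)·I) = 4, there are exactly 4 Jordan blocks for λ = -5.
Step 2 — from the minimal polynomial, the factor (x + 5)^3 tells us the largest block for λ = -5 has size 3.
Step 3 — with total size 6, 4 blocks, and largest block 3, the block sizes (in nonincreasing order) are [3, 1, 1, 1].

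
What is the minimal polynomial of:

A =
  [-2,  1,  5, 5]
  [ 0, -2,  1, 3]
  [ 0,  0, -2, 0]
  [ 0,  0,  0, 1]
x^4 + 5*x^3 + 6*x^2 - 4*x - 8

The characteristic polynomial is χ_A(x) = (x - 1)*(x + 2)^3, so the eigenvalues are known. The minimal polynomial is
  m_A(x) = Π_λ (x − λ)^{k_λ}
where k_λ is the size of the *largest* Jordan block for λ (equivalently, the smallest k with (A − λI)^k v = 0 for every generalised eigenvector v of λ).

  λ = -2: largest Jordan block has size 3, contributing (x + 2)^3
  λ = 1: largest Jordan block has size 1, contributing (x − 1)

So m_A(x) = (x - 1)*(x + 2)^3 = x^4 + 5*x^3 + 6*x^2 - 4*x - 8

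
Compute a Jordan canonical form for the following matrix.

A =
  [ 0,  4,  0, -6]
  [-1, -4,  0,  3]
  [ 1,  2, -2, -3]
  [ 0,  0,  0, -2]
J_2(-2) ⊕ J_1(-2) ⊕ J_1(-2)

The characteristic polynomial is
  det(x·I − A) = x^4 + 8*x^3 + 24*x^2 + 32*x + 16 = (x + 2)^4

Eigenvalues and multiplicities (the geometric multiplicity of λ is n − rank(A − λI), which equals the number of Jordan blocks for λ):
  λ = -2: algebraic multiplicity = 4, geometric multiplicity = 3

Determining the block sizes for each eigenvalue:
  λ = -2: 3 blocks summing to 4 forces exactly one block of size 2 and the rest size 1 → block sizes [2, 1, 1]

Assembling the blocks gives a Jordan form
J =
  [-2,  1,  0,  0]
  [ 0, -2,  0,  0]
  [ 0,  0, -2,  0]
  [ 0,  0,  0, -2]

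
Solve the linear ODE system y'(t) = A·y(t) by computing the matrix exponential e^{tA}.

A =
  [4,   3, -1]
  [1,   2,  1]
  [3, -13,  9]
e^{tA} =
  [t^2*exp(5*t)/2 - t*exp(5*t) + exp(5*t), t^2*exp(5*t)/2 + 3*t*exp(5*t), -t*exp(5*t)]
  [-t^2*exp(5*t)/2 + t*exp(5*t), -t^2*exp(5*t)/2 - 3*t*exp(5*t) + exp(5*t), t*exp(5*t)]
  [-2*t^2*exp(5*t) + 3*t*exp(5*t), -2*t^2*exp(5*t) - 13*t*exp(5*t), 4*t*exp(5*t) + exp(5*t)]

Strategy: write A = P · J · P⁻¹ where J is a Jordan canonical form, so e^{tA} = P · e^{tJ} · P⁻¹, and e^{tJ} can be computed block-by-block.

A has Jordan form
J =
  [5, 1, 0]
  [0, 5, 1]
  [0, 0, 5]
(up to reordering of blocks).

Per-block formulas:
  For a 3×3 Jordan block J_3(5): exp(t · J_3(5)) = e^(5t)·(I + t·N + (t^2/2)·N^2), where N is the 3×3 nilpotent shift.

After assembling e^{tJ} and conjugating by P, we get:

e^{tA} =
  [t^2*exp(5*t)/2 - t*exp(5*t) + exp(5*t), t^2*exp(5*t)/2 + 3*t*exp(5*t), -t*exp(5*t)]
  [-t^2*exp(5*t)/2 + t*exp(5*t), -t^2*exp(5*t)/2 - 3*t*exp(5*t) + exp(5*t), t*exp(5*t)]
  [-2*t^2*exp(5*t) + 3*t*exp(5*t), -2*t^2*exp(5*t) - 13*t*exp(5*t), 4*t*exp(5*t) + exp(5*t)]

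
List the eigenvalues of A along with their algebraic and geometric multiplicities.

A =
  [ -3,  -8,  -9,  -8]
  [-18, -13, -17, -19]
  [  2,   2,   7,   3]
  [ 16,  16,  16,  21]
λ = -3: alg = 1, geom = 1; λ = 5: alg = 3, geom = 1

Step 1 — factor the characteristic polynomial to read off the algebraic multiplicities:
  χ_A(x) = (x - 5)^3*(x + 3)

Step 2 — compute geometric multiplicities via the rank-nullity identity g(λ) = n − rank(A − λI):
  rank(A − (-3)·I) = 3, so dim ker(A − (-3)·I) = n − 3 = 1
  rank(A − (5)·I) = 3, so dim ker(A − (5)·I) = n − 3 = 1

Summary:
  λ = -3: algebraic multiplicity = 1, geometric multiplicity = 1
  λ = 5: algebraic multiplicity = 3, geometric multiplicity = 1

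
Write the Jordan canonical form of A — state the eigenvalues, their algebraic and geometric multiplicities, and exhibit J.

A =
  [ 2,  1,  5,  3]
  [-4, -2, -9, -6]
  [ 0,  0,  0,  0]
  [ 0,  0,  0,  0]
J_3(0) ⊕ J_1(0)

The characteristic polynomial is
  det(x·I − A) = x^4

Eigenvalues and multiplicities (the geometric multiplicity of λ is n − rank(A − λI), which equals the number of Jordan blocks for λ):
  λ = 0: algebraic multiplicity = 4, geometric multiplicity = 2

Determining the block sizes for each eigenvalue:
  λ = 0: with am = 4 and gm = 2, the partition is not yet determined (e.g. several partitions of 4 into 2 parts exist). Let N = A − (0)·I. Computing rank(N^1) = 2, rank(N^2) = 1, rank(N^3) = 0; the number of blocks of size ≥ j is rank(N^{j−1}) − rank(N^j), giving [2, 1, 1]. So we have 1 block(s) of size 3, 1 block(s) of size 1 → block sizes [3, 1]

Assembling the blocks gives a Jordan form
J =
  [0, 1, 0, 0]
  [0, 0, 1, 0]
  [0, 0, 0, 0]
  [0, 0, 0, 0]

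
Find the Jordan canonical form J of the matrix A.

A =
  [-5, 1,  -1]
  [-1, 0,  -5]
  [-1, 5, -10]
J_3(-5)

The characteristic polynomial is
  det(x·I − A) = x^3 + 15*x^2 + 75*x + 125 = (x + 5)^3

Eigenvalues and multiplicities (the geometric multiplicity of λ is n − rank(A − λI), which equals the number of Jordan blocks for λ):
  λ = -5: algebraic multiplicity = 3, geometric multiplicity = 1

Determining the block sizes for each eigenvalue:
  λ = -5: one block (gm = 1), so the single block has size am = 3 → block sizes [3]

Assembling the blocks gives a Jordan form
J =
  [-5,  1,  0]
  [ 0, -5,  1]
  [ 0,  0, -5]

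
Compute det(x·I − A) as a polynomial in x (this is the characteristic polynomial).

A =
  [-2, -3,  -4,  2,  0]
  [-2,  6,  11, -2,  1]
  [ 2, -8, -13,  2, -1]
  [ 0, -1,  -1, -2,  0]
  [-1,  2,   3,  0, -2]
x^5 + 13*x^4 + 67*x^3 + 171*x^2 + 216*x + 108

Expanding det(x·I − A) (e.g. by cofactor expansion or by noting that A is similar to its Jordan form J, which has the same characteristic polynomial as A) gives
  χ_A(x) = x^5 + 13*x^4 + 67*x^3 + 171*x^2 + 216*x + 108
which factors as (x + 2)^2*(x + 3)^3. The eigenvalues (with algebraic multiplicities) are λ = -3 with multiplicity 3, λ = -2 with multiplicity 2.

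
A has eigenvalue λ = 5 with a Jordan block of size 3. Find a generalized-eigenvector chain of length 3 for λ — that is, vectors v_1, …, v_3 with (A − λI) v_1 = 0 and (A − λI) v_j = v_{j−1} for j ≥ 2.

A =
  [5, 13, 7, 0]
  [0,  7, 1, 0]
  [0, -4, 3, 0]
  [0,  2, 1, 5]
A Jordan chain for λ = 5 of length 3:
v_1 = (-2, 0, 0, 0)ᵀ
v_2 = (13, 2, -4, 2)ᵀ
v_3 = (0, 1, 0, 0)ᵀ

Let N = A − (5)·I. We want v_3 with N^3 v_3 = 0 but N^2 v_3 ≠ 0; then v_{j-1} := N · v_j for j = 3, …, 2.

Pick v_3 = (0, 1, 0, 0)ᵀ.
Then v_2 = N · v_3 = (13, 2, -4, 2)ᵀ.
Then v_1 = N · v_2 = (-2, 0, 0, 0)ᵀ.

Sanity check: (A − (5)·I) v_1 = (0, 0, 0, 0)ᵀ = 0. ✓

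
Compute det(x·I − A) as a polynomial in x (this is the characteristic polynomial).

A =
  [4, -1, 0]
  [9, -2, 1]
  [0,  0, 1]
x^3 - 3*x^2 + 3*x - 1

Expanding det(x·I − A) (e.g. by cofactor expansion or by noting that A is similar to its Jordan form J, which has the same characteristic polynomial as A) gives
  χ_A(x) = x^3 - 3*x^2 + 3*x - 1
which factors as (x - 1)^3. The eigenvalues (with algebraic multiplicities) are λ = 1 with multiplicity 3.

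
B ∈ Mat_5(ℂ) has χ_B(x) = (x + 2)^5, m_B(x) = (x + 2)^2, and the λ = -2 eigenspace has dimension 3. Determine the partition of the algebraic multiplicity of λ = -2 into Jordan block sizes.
Block sizes for λ = -2: [2, 2, 1]

Step 1 — from the characteristic polynomial, algebraic multiplicity of λ = -2 is 5. From dim ker(B − (-2)·I) = 3, there are exactly 3 Jordan blocks for λ = -2.
Step 2 — from the minimal polynomial, the factor (x + 2)^2 tells us the largest block for λ = -2 has size 2.
Step 3 — with total size 5, 3 blocks, and largest block 2, the block sizes (in nonincreasing order) are [2, 2, 1].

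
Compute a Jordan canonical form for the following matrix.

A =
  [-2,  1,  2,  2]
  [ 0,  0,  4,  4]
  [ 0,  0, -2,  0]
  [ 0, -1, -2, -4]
J_2(-2) ⊕ J_1(-2) ⊕ J_1(-2)

The characteristic polynomial is
  det(x·I − A) = x^4 + 8*x^3 + 24*x^2 + 32*x + 16 = (x + 2)^4

Eigenvalues and multiplicities (the geometric multiplicity of λ is n − rank(A − λI), which equals the number of Jordan blocks for λ):
  λ = -2: algebraic multiplicity = 4, geometric multiplicity = 3

Determining the block sizes for each eigenvalue:
  λ = -2: 3 blocks summing to 4 forces exactly one block of size 2 and the rest size 1 → block sizes [2, 1, 1]

Assembling the blocks gives a Jordan form
J =
  [-2,  1,  0,  0]
  [ 0, -2,  0,  0]
  [ 0,  0, -2,  0]
  [ 0,  0,  0, -2]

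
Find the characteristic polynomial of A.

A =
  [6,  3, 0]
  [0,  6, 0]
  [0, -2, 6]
x^3 - 18*x^2 + 108*x - 216

Expanding det(x·I − A) (e.g. by cofactor expansion or by noting that A is similar to its Jordan form J, which has the same characteristic polynomial as A) gives
  χ_A(x) = x^3 - 18*x^2 + 108*x - 216
which factors as (x - 6)^3. The eigenvalues (with algebraic multiplicities) are λ = 6 with multiplicity 3.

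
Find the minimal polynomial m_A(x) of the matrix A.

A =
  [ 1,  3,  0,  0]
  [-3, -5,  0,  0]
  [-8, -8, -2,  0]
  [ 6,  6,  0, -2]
x^2 + 4*x + 4

The characteristic polynomial is χ_A(x) = (x + 2)^4, so the eigenvalues are known. The minimal polynomial is
  m_A(x) = Π_λ (x − λ)^{k_λ}
where k_λ is the size of the *largest* Jordan block for λ (equivalently, the smallest k with (A − λI)^k v = 0 for every generalised eigenvector v of λ).

  λ = -2: largest Jordan block has size 2, contributing (x + 2)^2

So m_A(x) = (x + 2)^2 = x^2 + 4*x + 4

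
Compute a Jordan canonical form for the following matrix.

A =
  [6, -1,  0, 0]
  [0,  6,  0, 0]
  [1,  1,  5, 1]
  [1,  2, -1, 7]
J_2(6) ⊕ J_2(6)

The characteristic polynomial is
  det(x·I − A) = x^4 - 24*x^3 + 216*x^2 - 864*x + 1296 = (x - 6)^4

Eigenvalues and multiplicities (the geometric multiplicity of λ is n − rank(A − λI), which equals the number of Jordan blocks for λ):
  λ = 6: algebraic multiplicity = 4, geometric multiplicity = 2

Determining the block sizes for each eigenvalue:
  λ = 6: with am = 4 and gm = 2, the partition is not yet determined (e.g. several partitions of 4 into 2 parts exist). Let N = A − (6)·I. Computing rank(N^1) = 2, rank(N^2) = 0; the number of blocks of size ≥ j is rank(N^{j−1}) − rank(N^j), giving [2, 2]. So we have 2 block(s) of size 2 → block sizes [2, 2]

Assembling the blocks gives a Jordan form
J =
  [6, 1, 0, 0]
  [0, 6, 0, 0]
  [0, 0, 6, 1]
  [0, 0, 0, 6]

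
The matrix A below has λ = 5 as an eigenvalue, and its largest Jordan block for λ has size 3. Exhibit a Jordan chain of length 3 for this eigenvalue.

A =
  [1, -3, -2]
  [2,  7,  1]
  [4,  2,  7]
A Jordan chain for λ = 5 of length 3:
v_1 = (2, 0, -4)ᵀ
v_2 = (-4, 2, 4)ᵀ
v_3 = (1, 0, 0)ᵀ

Let N = A − (5)·I. We want v_3 with N^3 v_3 = 0 but N^2 v_3 ≠ 0; then v_{j-1} := N · v_j for j = 3, …, 2.

Pick v_3 = (1, 0, 0)ᵀ.
Then v_2 = N · v_3 = (-4, 2, 4)ᵀ.
Then v_1 = N · v_2 = (2, 0, -4)ᵀ.

Sanity check: (A − (5)·I) v_1 = (0, 0, 0)ᵀ = 0. ✓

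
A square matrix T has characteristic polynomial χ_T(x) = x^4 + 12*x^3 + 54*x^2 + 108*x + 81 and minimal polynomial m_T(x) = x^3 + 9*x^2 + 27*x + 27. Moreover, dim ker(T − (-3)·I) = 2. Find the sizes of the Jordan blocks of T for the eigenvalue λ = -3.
Block sizes for λ = -3: [3, 1]

Step 1 — from the characteristic polynomial, algebraic multiplicity of λ = -3 is 4. From dim ker(T − (-3)·I) = 2, there are exactly 2 Jordan blocks for λ = -3.
Step 2 — from the minimal polynomial, the factor (x + 3)^3 tells us the largest block for λ = -3 has size 3.
Step 3 — with total size 4, 2 blocks, and largest block 3, the block sizes (in nonincreasing order) are [3, 1].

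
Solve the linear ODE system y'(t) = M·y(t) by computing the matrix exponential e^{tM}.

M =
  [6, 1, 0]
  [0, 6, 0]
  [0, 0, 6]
e^{tM} =
  [exp(6*t), t*exp(6*t), 0]
  [0, exp(6*t), 0]
  [0, 0, exp(6*t)]

Strategy: write M = P · J · P⁻¹ where J is a Jordan canonical form, so e^{tM} = P · e^{tJ} · P⁻¹, and e^{tJ} can be computed block-by-block.

M has Jordan form
J =
  [6, 1, 0]
  [0, 6, 0]
  [0, 0, 6]
(up to reordering of blocks).

Per-block formulas:
  For a 1×1 block at λ = 6: exp(t · [6]) = [e^(6t)].
  For a 2×2 Jordan block J_2(6): exp(t · J_2(6)) = e^(6t)·(I + t·N), where N is the 2×2 nilpotent shift.

After assembling e^{tJ} and conjugating by P, we get:

e^{tM} =
  [exp(6*t), t*exp(6*t), 0]
  [0, exp(6*t), 0]
  [0, 0, exp(6*t)]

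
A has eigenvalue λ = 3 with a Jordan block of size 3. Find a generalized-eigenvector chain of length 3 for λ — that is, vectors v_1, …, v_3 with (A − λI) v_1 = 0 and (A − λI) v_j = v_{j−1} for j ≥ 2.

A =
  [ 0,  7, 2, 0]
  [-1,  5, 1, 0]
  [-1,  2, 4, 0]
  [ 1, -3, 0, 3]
A Jordan chain for λ = 3 of length 3:
v_1 = (-3, -1, -1, 1)ᵀ
v_2 = (7, 2, 2, -3)ᵀ
v_3 = (0, 1, 0, 0)ᵀ

Let N = A − (3)·I. We want v_3 with N^3 v_3 = 0 but N^2 v_3 ≠ 0; then v_{j-1} := N · v_j for j = 3, …, 2.

Pick v_3 = (0, 1, 0, 0)ᵀ.
Then v_2 = N · v_3 = (7, 2, 2, -3)ᵀ.
Then v_1 = N · v_2 = (-3, -1, -1, 1)ᵀ.

Sanity check: (A − (3)·I) v_1 = (0, 0, 0, 0)ᵀ = 0. ✓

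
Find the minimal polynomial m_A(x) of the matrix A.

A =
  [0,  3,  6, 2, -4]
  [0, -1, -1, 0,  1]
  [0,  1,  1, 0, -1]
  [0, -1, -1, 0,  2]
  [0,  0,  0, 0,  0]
x^3

The characteristic polynomial is χ_A(x) = x^5, so the eigenvalues are known. The minimal polynomial is
  m_A(x) = Π_λ (x − λ)^{k_λ}
where k_λ is the size of the *largest* Jordan block for λ (equivalently, the smallest k with (A − λI)^k v = 0 for every generalised eigenvector v of λ).

  λ = 0: largest Jordan block has size 3, contributing (x − 0)^3

So m_A(x) = x^3 = x^3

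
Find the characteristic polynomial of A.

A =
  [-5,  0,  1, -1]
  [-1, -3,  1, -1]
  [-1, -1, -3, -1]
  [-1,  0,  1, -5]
x^4 + 16*x^3 + 96*x^2 + 256*x + 256

Expanding det(x·I − A) (e.g. by cofactor expansion or by noting that A is similar to its Jordan form J, which has the same characteristic polynomial as A) gives
  χ_A(x) = x^4 + 16*x^3 + 96*x^2 + 256*x + 256
which factors as (x + 4)^4. The eigenvalues (with algebraic multiplicities) are λ = -4 with multiplicity 4.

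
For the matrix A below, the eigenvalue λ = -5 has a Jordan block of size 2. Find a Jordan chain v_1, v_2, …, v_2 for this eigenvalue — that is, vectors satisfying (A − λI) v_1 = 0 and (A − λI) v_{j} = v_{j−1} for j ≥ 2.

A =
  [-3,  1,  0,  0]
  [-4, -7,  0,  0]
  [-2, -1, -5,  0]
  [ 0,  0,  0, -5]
A Jordan chain for λ = -5 of length 2:
v_1 = (2, -4, -2, 0)ᵀ
v_2 = (1, 0, 0, 0)ᵀ

Let N = A − (-5)·I. We want v_2 with N^2 v_2 = 0 but N^1 v_2 ≠ 0; then v_{j-1} := N · v_j for j = 2, …, 2.

Pick v_2 = (1, 0, 0, 0)ᵀ.
Then v_1 = N · v_2 = (2, -4, -2, 0)ᵀ.

Sanity check: (A − (-5)·I) v_1 = (0, 0, 0, 0)ᵀ = 0. ✓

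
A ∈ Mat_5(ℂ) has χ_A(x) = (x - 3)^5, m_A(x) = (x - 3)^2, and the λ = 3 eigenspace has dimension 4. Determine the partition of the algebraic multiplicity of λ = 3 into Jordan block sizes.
Block sizes for λ = 3: [2, 1, 1, 1]

Step 1 — from the characteristic polynomial, algebraic multiplicity of λ = 3 is 5. From dim ker(A − (3)·I) = 4, there are exactly 4 Jordan blocks for λ = 3.
Step 2 — from the minimal polynomial, the factor (x − 3)^2 tells us the largest block for λ = 3 has size 2.
Step 3 — with total size 5, 4 blocks, and largest block 2, the block sizes (in nonincreasing order) are [2, 1, 1, 1].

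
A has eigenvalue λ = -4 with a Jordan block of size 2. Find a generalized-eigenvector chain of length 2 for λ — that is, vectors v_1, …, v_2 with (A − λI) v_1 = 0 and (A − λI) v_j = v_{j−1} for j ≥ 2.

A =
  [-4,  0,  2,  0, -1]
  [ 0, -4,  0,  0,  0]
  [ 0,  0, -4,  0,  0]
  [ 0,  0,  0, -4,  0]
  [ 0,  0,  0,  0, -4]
A Jordan chain for λ = -4 of length 2:
v_1 = (2, 0, 0, 0, 0)ᵀ
v_2 = (0, 0, 1, 0, 0)ᵀ

Let N = A − (-4)·I. We want v_2 with N^2 v_2 = 0 but N^1 v_2 ≠ 0; then v_{j-1} := N · v_j for j = 2, …, 2.

Pick v_2 = (0, 0, 1, 0, 0)ᵀ.
Then v_1 = N · v_2 = (2, 0, 0, 0, 0)ᵀ.

Sanity check: (A − (-4)·I) v_1 = (0, 0, 0, 0, 0)ᵀ = 0. ✓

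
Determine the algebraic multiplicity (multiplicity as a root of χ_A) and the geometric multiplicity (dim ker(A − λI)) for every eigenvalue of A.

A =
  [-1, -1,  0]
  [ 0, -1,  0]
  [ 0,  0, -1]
λ = -1: alg = 3, geom = 2

Step 1 — factor the characteristic polynomial to read off the algebraic multiplicities:
  χ_A(x) = (x + 1)^3

Step 2 — compute geometric multiplicities via the rank-nullity identity g(λ) = n − rank(A − λI):
  rank(A − (-1)·I) = 1, so dim ker(A − (-1)·I) = n − 1 = 2

Summary:
  λ = -1: algebraic multiplicity = 3, geometric multiplicity = 2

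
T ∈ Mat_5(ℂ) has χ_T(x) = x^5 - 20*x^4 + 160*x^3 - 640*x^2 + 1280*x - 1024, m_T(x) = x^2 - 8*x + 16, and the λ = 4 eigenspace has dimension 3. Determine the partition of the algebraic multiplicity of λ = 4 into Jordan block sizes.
Block sizes for λ = 4: [2, 2, 1]

Step 1 — from the characteristic polynomial, algebraic multiplicity of λ = 4 is 5. From dim ker(T − (4)·I) = 3, there are exactly 3 Jordan blocks for λ = 4.
Step 2 — from the minimal polynomial, the factor (x − 4)^2 tells us the largest block for λ = 4 has size 2.
Step 3 — with total size 5, 3 blocks, and largest block 2, the block sizes (in nonincreasing order) are [2, 2, 1].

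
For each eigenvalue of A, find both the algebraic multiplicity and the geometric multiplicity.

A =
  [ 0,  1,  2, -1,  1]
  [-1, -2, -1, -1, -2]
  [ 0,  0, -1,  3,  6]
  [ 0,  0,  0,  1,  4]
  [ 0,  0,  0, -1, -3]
λ = -1: alg = 5, geom = 2

Step 1 — factor the characteristic polynomial to read off the algebraic multiplicities:
  χ_A(x) = (x + 1)^5

Step 2 — compute geometric multiplicities via the rank-nullity identity g(λ) = n − rank(A − λI):
  rank(A − (-1)·I) = 3, so dim ker(A − (-1)·I) = n − 3 = 2

Summary:
  λ = -1: algebraic multiplicity = 5, geometric multiplicity = 2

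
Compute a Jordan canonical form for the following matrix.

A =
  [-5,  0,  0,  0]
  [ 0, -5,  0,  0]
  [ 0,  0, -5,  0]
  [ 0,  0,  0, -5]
J_1(-5) ⊕ J_1(-5) ⊕ J_1(-5) ⊕ J_1(-5)

The characteristic polynomial is
  det(x·I − A) = x^4 + 20*x^3 + 150*x^2 + 500*x + 625 = (x + 5)^4

Eigenvalues and multiplicities (the geometric multiplicity of λ is n − rank(A − λI), which equals the number of Jordan blocks for λ):
  λ = -5: algebraic multiplicity = 4, geometric multiplicity = 4

Determining the block sizes for each eigenvalue:
  λ = -5: gm = am = 4, so every block has size 1 → block sizes [1, 1, 1, 1]

Assembling the blocks gives a Jordan form
J =
  [-5,  0,  0,  0]
  [ 0, -5,  0,  0]
  [ 0,  0, -5,  0]
  [ 0,  0,  0, -5]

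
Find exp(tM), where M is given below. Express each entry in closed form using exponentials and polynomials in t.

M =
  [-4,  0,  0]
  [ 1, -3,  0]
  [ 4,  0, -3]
e^{tM} =
  [exp(-4*t), 0, 0]
  [exp(-3*t) - exp(-4*t), exp(-3*t), 0]
  [4*exp(-3*t) - 4*exp(-4*t), 0, exp(-3*t)]

Strategy: write M = P · J · P⁻¹ where J is a Jordan canonical form, so e^{tM} = P · e^{tJ} · P⁻¹, and e^{tJ} can be computed block-by-block.

M has Jordan form
J =
  [-4,  0,  0]
  [ 0, -3,  0]
  [ 0,  0, -3]
(up to reordering of blocks).

Per-block formulas:
  For a 1×1 block at λ = -4: exp(t · [-4]) = [e^(-4t)].
  For a 1×1 block at λ = -3: exp(t · [-3]) = [e^(-3t)].

After assembling e^{tJ} and conjugating by P, we get:

e^{tM} =
  [exp(-4*t), 0, 0]
  [exp(-3*t) - exp(-4*t), exp(-3*t), 0]
  [4*exp(-3*t) - 4*exp(-4*t), 0, exp(-3*t)]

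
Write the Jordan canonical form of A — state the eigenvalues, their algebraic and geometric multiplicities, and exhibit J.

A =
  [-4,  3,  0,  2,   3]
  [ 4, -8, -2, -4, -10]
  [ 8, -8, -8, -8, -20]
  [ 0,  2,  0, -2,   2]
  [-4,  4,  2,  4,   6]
J_2(-4) ⊕ J_1(-4) ⊕ J_1(-2) ⊕ J_1(-2)

The characteristic polynomial is
  det(x·I − A) = x^5 + 16*x^4 + 100*x^3 + 304*x^2 + 448*x + 256 = (x + 2)^2*(x + 4)^3

Eigenvalues and multiplicities (the geometric multiplicity of λ is n − rank(A − λI), which equals the number of Jordan blocks for λ):
  λ = -4: algebraic multiplicity = 3, geometric multiplicity = 2
  λ = -2: algebraic multiplicity = 2, geometric multiplicity = 2

Determining the block sizes for each eigenvalue:
  λ = -4: 2 blocks summing to 3 forces exactly one block of size 2 and the rest size 1 → block sizes [2, 1]
  λ = -2: gm = am = 2, so every block has size 1 → block sizes [1, 1]

Assembling the blocks gives a Jordan form
J =
  [-4,  1,  0,  0,  0]
  [ 0, -4,  0,  0,  0]
  [ 0,  0, -4,  0,  0]
  [ 0,  0,  0, -2,  0]
  [ 0,  0,  0,  0, -2]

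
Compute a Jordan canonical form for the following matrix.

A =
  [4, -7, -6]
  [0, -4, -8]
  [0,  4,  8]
J_1(0) ⊕ J_2(4)

The characteristic polynomial is
  det(x·I − A) = x^3 - 8*x^2 + 16*x = x*(x - 4)^2

Eigenvalues and multiplicities (the geometric multiplicity of λ is n − rank(A − λI), which equals the number of Jordan blocks for λ):
  λ = 0: algebraic multiplicity = 1, geometric multiplicity = 1
  λ = 4: algebraic multiplicity = 2, geometric multiplicity = 1

Determining the block sizes for each eigenvalue:
  λ = 0: one block (gm = 1), so the single block has size am = 1 → block sizes [1]
  λ = 4: one block (gm = 1), so the single block has size am = 2 → block sizes [2]

Assembling the blocks gives a Jordan form
J =
  [0, 0, 0]
  [0, 4, 1]
  [0, 0, 4]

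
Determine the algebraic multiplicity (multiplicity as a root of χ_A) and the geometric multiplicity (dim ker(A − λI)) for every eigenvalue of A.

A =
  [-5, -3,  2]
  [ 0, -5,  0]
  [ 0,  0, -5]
λ = -5: alg = 3, geom = 2

Step 1 — factor the characteristic polynomial to read off the algebraic multiplicities:
  χ_A(x) = (x + 5)^3

Step 2 — compute geometric multiplicities via the rank-nullity identity g(λ) = n − rank(A − λI):
  rank(A − (-5)·I) = 1, so dim ker(A − (-5)·I) = n − 1 = 2

Summary:
  λ = -5: algebraic multiplicity = 3, geometric multiplicity = 2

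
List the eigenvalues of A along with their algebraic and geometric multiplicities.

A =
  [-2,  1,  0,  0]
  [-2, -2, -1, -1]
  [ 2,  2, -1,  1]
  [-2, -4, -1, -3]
λ = -2: alg = 4, geom = 2

Step 1 — factor the characteristic polynomial to read off the algebraic multiplicities:
  χ_A(x) = (x + 2)^4

Step 2 — compute geometric multiplicities via the rank-nullity identity g(λ) = n − rank(A − λI):
  rank(A − (-2)·I) = 2, so dim ker(A − (-2)·I) = n − 2 = 2

Summary:
  λ = -2: algebraic multiplicity = 4, geometric multiplicity = 2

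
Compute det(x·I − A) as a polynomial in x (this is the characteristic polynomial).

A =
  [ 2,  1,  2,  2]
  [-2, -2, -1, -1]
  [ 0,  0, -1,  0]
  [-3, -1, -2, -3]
x^4 + 4*x^3 + 6*x^2 + 4*x + 1

Expanding det(x·I − A) (e.g. by cofactor expansion or by noting that A is similar to its Jordan form J, which has the same characteristic polynomial as A) gives
  χ_A(x) = x^4 + 4*x^3 + 6*x^2 + 4*x + 1
which factors as (x + 1)^4. The eigenvalues (with algebraic multiplicities) are λ = -1 with multiplicity 4.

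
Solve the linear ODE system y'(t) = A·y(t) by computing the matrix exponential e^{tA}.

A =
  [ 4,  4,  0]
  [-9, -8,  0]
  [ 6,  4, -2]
e^{tA} =
  [6*t*exp(-2*t) + exp(-2*t), 4*t*exp(-2*t), 0]
  [-9*t*exp(-2*t), -6*t*exp(-2*t) + exp(-2*t), 0]
  [6*t*exp(-2*t), 4*t*exp(-2*t), exp(-2*t)]

Strategy: write A = P · J · P⁻¹ where J is a Jordan canonical form, so e^{tA} = P · e^{tJ} · P⁻¹, and e^{tJ} can be computed block-by-block.

A has Jordan form
J =
  [-2,  1,  0]
  [ 0, -2,  0]
  [ 0,  0, -2]
(up to reordering of blocks).

Per-block formulas:
  For a 1×1 block at λ = -2: exp(t · [-2]) = [e^(-2t)].
  For a 2×2 Jordan block J_2(-2): exp(t · J_2(-2)) = e^(-2t)·(I + t·N), where N is the 2×2 nilpotent shift.

After assembling e^{tJ} and conjugating by P, we get:

e^{tA} =
  [6*t*exp(-2*t) + exp(-2*t), 4*t*exp(-2*t), 0]
  [-9*t*exp(-2*t), -6*t*exp(-2*t) + exp(-2*t), 0]
  [6*t*exp(-2*t), 4*t*exp(-2*t), exp(-2*t)]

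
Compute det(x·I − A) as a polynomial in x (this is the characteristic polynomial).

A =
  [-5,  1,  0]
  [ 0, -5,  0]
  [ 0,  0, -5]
x^3 + 15*x^2 + 75*x + 125

Expanding det(x·I − A) (e.g. by cofactor expansion or by noting that A is similar to its Jordan form J, which has the same characteristic polynomial as A) gives
  χ_A(x) = x^3 + 15*x^2 + 75*x + 125
which factors as (x + 5)^3. The eigenvalues (with algebraic multiplicities) are λ = -5 with multiplicity 3.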